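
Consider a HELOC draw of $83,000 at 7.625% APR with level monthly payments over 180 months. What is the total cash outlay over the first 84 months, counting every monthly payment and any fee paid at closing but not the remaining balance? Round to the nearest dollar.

$65,128

Monthly rate = 7.625%/12 = 0.0063542; payment = 83,000 × 0.0063542 / (1 − (1+0.0063542)^−180) = $775.33.
Total outlay = 84 × $775.33 = $65,127.72.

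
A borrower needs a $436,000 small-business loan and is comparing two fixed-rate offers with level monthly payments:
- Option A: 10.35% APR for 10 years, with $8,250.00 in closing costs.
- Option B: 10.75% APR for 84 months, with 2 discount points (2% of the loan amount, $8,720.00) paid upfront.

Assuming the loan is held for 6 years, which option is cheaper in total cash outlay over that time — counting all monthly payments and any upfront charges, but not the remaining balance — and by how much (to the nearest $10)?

Option A by $112,900

Option A: at 10.35% the monthly rate is 0.0086250, so the payment is 436,000 × 0.0086250 / (1 − 1.0086250^−120) = $5,846.61.
Option B: at 10.75% the monthly rate is 0.0089583, so the payment is 436,000 × 0.0089583 / (1 − 1.0089583^−84) = $7,408.19.
Over 72 months: Option A costs 72 × $5,846.61 + $8,250.00 = $429,205.92; Option B costs 72 × $7,408.19 + $8,720.00 = $542,109.68.
Option A is cheaper by $542,109.68 − $429,205.92 = $112,903.76.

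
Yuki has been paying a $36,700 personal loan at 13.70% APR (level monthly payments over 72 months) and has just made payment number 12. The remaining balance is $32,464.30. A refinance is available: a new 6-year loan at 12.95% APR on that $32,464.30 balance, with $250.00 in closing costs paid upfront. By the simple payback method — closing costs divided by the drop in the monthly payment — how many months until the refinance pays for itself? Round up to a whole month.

3 months

Current payment = 36,700 × 13.7%/12 / (1 − (1+0.0114167)^−72) = $750.35.
Refinanced payment = 32,464.30 × 0.0107917 / (1 − (1+0.0107917)^−72) = $650.84.
Monthly savings = $750.35 − $650.84 = $99.51.
Break-even = $250.00 / $99.51 = 2.51 → 3 months.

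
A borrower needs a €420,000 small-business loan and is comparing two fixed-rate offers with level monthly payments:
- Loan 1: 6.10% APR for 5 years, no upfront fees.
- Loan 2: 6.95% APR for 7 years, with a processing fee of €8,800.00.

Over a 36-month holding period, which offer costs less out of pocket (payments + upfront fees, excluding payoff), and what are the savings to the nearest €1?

Loan 1: at 6.10% the monthly rate is 0.0050833, so the payment is 420,000 × 0.0050833 / (1 − 1.0050833^−60) = €8,139.32.
Loan 2: monthly rate = 6.95%/12 = 0.0057917; payment = 420,000 × 0.0057917 / (1 − (1+0.0057917)^−84) = €6,328.66.
Over 36 months: Loan 1 costs 36 × €8,139.32 = €293,015.52; Loan 2 costs 36 × €6,328.66 + €8,800.00 = €236,631.76.
Loan 2 is cheaper by €293,015.52 − €236,631.76 = €56,383.76.

Loan 2 by €56,384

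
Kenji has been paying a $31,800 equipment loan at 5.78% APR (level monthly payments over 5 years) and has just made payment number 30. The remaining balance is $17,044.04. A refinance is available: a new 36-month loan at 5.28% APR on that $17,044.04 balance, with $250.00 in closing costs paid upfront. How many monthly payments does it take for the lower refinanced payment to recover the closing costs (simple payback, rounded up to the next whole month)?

3 months

Current payment = 31,800 × 5.78%/12 / (1 − (1+0.0048167)^−60) = $611.54.
Refinanced payment = 17,044.04 × 0.0044000 / (1 − (1+0.0044000)^−36) = $512.97.
Monthly savings = $611.54 − $512.97 = $98.57.
Break-even = $250.00 / $98.57 = 2.54 → 3 months.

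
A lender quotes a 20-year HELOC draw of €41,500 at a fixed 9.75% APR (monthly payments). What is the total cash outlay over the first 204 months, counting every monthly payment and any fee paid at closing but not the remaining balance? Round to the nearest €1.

€80,301

Monthly rate = 9.75%/12 = 0.0081250; payment = 41,500 × 0.0081250 / (1 − (1+0.0081250)^−240) = €393.63.
Total outlay = 204 × €393.63 = €80,300.52.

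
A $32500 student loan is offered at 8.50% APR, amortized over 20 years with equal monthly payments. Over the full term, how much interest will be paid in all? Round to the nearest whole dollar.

Monthly rate = 8.5%/12 = 0.0070833; payment = 32,500 × 0.0070833 / (1 − (1+0.0070833)^−240) = $282.04.
Total paid = 240 × $282.04 = $67,689.60; interest = $67,689.60 − $32,500 = $35,189.60.

$35,190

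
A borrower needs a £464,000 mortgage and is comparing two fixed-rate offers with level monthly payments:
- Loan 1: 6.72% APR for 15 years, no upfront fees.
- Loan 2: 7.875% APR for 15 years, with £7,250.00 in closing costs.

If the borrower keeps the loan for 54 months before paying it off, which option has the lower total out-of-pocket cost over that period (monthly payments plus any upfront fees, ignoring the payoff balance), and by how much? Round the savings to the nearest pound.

Loan 1 by £23,587

Loan 1: at 6.72% the monthly rate is 0.0056000, so the payment is 464,000 × 0.0056000 / (1 − 1.0056000^−180) = £4,098.27.
Loan 2: at 7.875% the monthly rate is 0.0065625, so the payment is 464,000 × 0.0065625 / (1 − 1.0065625^−180) = £4,400.81.
Over 54 months: Loan 1 costs 54 × £4,098.27 = £221,306.58; Loan 2 costs 54 × £4,400.81 + £7,250.00 = £244,893.74.
Loan 1 is cheaper by £244,893.74 − £221,306.58 = £23,587.16.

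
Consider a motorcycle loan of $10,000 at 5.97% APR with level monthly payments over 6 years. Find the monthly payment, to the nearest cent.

$165.59

Monthly rate = 5.97%/12 = 0.0049750; payment = 10,000 × 0.0049750 / (1 − (1+0.0049750)^−72) = $165.59.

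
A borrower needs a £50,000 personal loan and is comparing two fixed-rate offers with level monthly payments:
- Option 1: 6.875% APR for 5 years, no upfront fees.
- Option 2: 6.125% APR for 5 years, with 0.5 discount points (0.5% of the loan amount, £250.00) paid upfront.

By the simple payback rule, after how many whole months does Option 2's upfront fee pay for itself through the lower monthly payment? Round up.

Option 1: at 6.875% the monthly rate is 0.0057292, so the payment is 50,000 × 0.0057292 / (1 − 1.0057292^−60) = £987.11.
Option 2: at 6.125% the monthly rate is 0.0051042, so the payment is 50,000 × 0.0051042 / (1 − 1.0051042^−60) = £969.55.
Monthly savings = £987.11 − £969.55 = £17.56.
Break-even = £250.00 / £17.56 = 14.24 → 15 months.

15 months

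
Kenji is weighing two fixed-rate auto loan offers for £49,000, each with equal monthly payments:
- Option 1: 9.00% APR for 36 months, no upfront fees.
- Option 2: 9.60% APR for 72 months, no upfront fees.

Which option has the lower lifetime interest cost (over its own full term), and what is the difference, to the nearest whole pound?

Option 1: at 9.00% the monthly rate is 0.0075000, so the payment is 49,000 × 0.0075000 / (1 − 1.0075000^−36) = £1,558.19.
Total interest on Option 1 = 36 × £1,558.19 − £49,000 = £7,094.84.
Option 2: at 9.60% the monthly rate is 0.0080000, so the payment is 49,000 × 0.0080000 / (1 − 1.0080000^−72) = £897.91.
Total interest on Option 2 = 72 × £897.91 − £49,000 = £15,649.52.
Option 1 is lower by £8,554.68.

Option 1 by £8,555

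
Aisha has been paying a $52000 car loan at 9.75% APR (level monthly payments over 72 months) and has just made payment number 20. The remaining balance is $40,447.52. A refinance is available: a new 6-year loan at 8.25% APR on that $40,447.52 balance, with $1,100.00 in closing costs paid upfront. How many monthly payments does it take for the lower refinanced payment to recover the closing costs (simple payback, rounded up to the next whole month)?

Current payment = 52,000 × 9.75%/12 / (1 − (1+0.0081250)^−72) = $956.80.
Refinanced payment = 40,447.52 × 0.0068750 / (1 − (1+0.0068750)^−72) = $714.12.
Monthly savings = $956.80 − $714.12 = $242.68.
Break-even = $1,100.00 / $242.68 = 4.53 → 5 months.

5 months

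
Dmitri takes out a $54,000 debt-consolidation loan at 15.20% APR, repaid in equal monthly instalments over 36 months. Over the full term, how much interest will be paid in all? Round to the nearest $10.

Monthly rate = 15.2%/12 = 0.0126667; payment = 54,000 × 0.0126667 / (1 − (1+0.0126667)^−36) = $1,877.22.
Total paid = 36 × $1,877.22 = $67,579.92; interest = $67,579.92 − $54,000 = $13,579.92.

$13,580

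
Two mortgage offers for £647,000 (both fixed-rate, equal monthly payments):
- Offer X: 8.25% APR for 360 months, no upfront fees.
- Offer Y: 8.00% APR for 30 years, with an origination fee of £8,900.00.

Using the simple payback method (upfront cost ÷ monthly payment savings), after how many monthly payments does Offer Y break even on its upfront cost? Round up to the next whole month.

79 months

Offer X: monthly rate = 8.25%/12 = 0.0068750; payment = 647,000 × 0.0068750 / (1 − (1+0.0068750)^−360) = £4,860.69.
Offer Y: monthly rate = 8%/12 = 0.0066667; payment = 647,000 × 0.0066667 / (1 − (1+0.0066667)^−360) = £4,747.46.
Monthly savings = £4,860.69 − £4,747.46 = £113.23.
Break-even = £8,900.00 / £113.23 = 78.60 → 79 months.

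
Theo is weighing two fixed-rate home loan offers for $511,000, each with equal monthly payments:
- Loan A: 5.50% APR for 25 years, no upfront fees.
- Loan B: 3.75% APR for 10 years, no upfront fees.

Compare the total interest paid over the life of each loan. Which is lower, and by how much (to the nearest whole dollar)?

Loan B by $327,821

Loan A: at 5.50% the monthly rate is 0.0045833, so the payment is 511,000 × 0.0045833 / (1 − 1.0045833^−300) = $3,137.99.
Total interest on Loan A = 300 × $3,137.99 − $511,000 = $430,397.00.
Loan B: at 3.75% the monthly rate is 0.0031250, so the payment is 511,000 × 0.0031250 / (1 − 1.0031250^−120) = $5,113.13.
Total interest on Loan B = 120 × $5,113.13 − $511,000 = $102,575.60.
Loan B is lower by $327,821.40.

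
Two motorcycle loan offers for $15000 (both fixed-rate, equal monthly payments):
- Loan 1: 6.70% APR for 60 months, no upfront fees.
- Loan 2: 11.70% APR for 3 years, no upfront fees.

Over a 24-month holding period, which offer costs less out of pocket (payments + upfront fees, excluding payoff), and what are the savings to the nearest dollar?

Loan 1: monthly rate = 6.7%/12 = 0.0055833; payment = 15,000 × 0.0055833 / (1 − (1+0.0055833)^−60) = $294.90.
Loan 2: at 11.70% the monthly rate is 0.0097500, so the payment is 15,000 × 0.0097500 / (1 − 1.0097500^−36) = $496.07.
Over 24 months: Loan 1 costs 24 × $294.90 = $7,077.60; Loan 2 costs 24 × $496.07 = $11,905.68.
Loan 1 is cheaper by $11,905.68 − $7,077.60 = $4,828.08.

Loan 1 by $4,828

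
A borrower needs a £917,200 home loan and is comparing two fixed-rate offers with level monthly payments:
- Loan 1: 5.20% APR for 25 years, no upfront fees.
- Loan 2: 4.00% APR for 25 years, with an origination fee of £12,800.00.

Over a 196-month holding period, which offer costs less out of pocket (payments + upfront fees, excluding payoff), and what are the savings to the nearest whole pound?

Loan 2 by £110,280

Loan 1: at 5.20% the monthly rate is 0.0043333, so the payment is 917,200 × 0.0043333 / (1 − 1.0043333^−300) = £5,469.28.
Loan 2: at 4.00% the monthly rate is 0.0033333, so the payment is 917,200 × 0.0033333 / (1 − 1.0033333^−300) = £4,841.32.
Over 196 months: Loan 1 costs 196 × £5,469.28 = £1,071,978.88; Loan 2 costs 196 × £4,841.32 + £12,800.00 = £961,698.72.
Loan 2 is cheaper by £1,071,978.88 − £961,698.72 = £110,280.16.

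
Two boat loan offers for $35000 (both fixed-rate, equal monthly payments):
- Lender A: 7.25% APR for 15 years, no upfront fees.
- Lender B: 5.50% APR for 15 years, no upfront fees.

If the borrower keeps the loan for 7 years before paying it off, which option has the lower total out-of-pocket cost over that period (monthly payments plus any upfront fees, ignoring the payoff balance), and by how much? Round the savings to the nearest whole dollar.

Lender B by $2,816

Lender A: monthly rate = 7.25%/12 = 0.0060417; payment = 35,000 × 0.0060417 / (1 − (1+0.0060417)^−180) = $319.50.
Lender B: monthly rate = 5.5%/12 = 0.0045833; payment = 35,000 × 0.0045833 / (1 − (1+0.0045833)^−180) = $285.98.
Over 84 months: Lender A costs 84 × $319.50 = $26,838.00; Lender B costs 84 × $285.98 = $24,022.32.
Lender B is cheaper by $26,838.00 − $24,022.32 = $2,815.68.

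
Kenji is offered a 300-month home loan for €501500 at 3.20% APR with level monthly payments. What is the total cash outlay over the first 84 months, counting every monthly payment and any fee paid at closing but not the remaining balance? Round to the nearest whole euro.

Monthly rate = 3.2%/12 = 0.0026667; payment = 501,500 × 0.0026667 / (1 − (1+0.0026667)^−300) = €2,430.67.
Total outlay = 84 × €2,430.67 = €204,176.28.

€204,176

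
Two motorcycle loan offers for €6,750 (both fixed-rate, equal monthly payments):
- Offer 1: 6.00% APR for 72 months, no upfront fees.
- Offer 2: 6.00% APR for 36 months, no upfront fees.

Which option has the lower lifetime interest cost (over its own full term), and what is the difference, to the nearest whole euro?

Offer 2 by €662

Offer 1: at 6.00% the monthly rate is 0.0050000, so the payment is 6,750 × 0.0050000 / (1 − 1.0050000^−72) = €111.87.
Total interest on Offer 1 = 72 × €111.87 − €6,750 = €1,304.64.
Offer 2: at 6.00% the monthly rate is 0.0050000, so the payment is 6,750 × 0.0050000 / (1 − 1.0050000^−36) = €205.35.
Total interest on Offer 2 = 36 × €205.35 − €6,750 = €642.60.
Offer 2 is lower by €662.04.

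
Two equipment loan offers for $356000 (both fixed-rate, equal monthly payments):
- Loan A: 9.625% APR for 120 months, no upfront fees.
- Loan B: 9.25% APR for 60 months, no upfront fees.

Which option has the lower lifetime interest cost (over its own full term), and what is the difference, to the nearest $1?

Loan A: at 9.625% the monthly rate is 0.0080208, so the payment is 356,000 × 0.0080208 / (1 − 1.0080208^−120) = $4,630.95.
Total interest on Loan A = 120 × $4,630.95 − $356,000 = $199,714.00.
Loan B: at 9.25% the monthly rate is 0.0077083, so the payment is 356,000 × 0.0077083 / (1 − 1.0077083^−60) = $7,433.24.
Total interest on Loan B = 60 × $7,433.24 − $356,000 = $89,994.40.
Loan B is lower by $109,719.60.

Loan B by $109,720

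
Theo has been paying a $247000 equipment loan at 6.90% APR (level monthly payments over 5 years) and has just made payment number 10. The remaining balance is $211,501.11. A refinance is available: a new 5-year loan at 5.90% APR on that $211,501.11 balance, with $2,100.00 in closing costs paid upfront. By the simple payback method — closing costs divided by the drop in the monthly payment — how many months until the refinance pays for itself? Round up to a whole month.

Current payment = 247,000 × 6.9%/12 / (1 − (1+0.0057500)^−60) = $4,879.25.
Refinanced payment = 211,501.11 × 0.0049167 / (1 − (1+0.0049167)^−60) = $4,079.08.
Monthly savings = $4,879.25 − $4,079.08 = $800.17.
Break-even = $2,100.00 / $800.17 = 2.62 → 3 months.

3 months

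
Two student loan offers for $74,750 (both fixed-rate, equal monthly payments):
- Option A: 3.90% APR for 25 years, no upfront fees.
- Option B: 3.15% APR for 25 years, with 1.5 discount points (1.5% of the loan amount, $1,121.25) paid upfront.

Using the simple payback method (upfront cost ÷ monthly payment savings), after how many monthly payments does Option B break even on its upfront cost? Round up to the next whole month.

Option A: at 3.90% the monthly rate is 0.0032500, so the payment is 74,750 × 0.0032500 / (1 − 1.0032500^−300) = $390.44.
Option B: at 3.15% the monthly rate is 0.0026250, so the payment is 74,750 × 0.0026250 / (1 − 1.0026250^−300) = $360.33.
Monthly savings = $390.44 − $360.33 = $30.11.
Break-even = $1,121.25 / $30.11 = 37.24 → 38 months.

38 months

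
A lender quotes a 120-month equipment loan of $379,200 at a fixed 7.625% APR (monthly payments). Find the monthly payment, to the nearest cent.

At 7.625% the monthly rate is 0.0063542, so the payment is 379,200 × 0.0063542 / (1 − 1.0063542^−120) = $4,525.95.

$4,525.95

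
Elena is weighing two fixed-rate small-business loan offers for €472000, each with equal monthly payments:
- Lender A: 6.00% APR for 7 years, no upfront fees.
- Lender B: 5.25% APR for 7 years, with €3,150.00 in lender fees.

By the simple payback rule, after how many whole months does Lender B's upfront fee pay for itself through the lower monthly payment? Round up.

19 months

Lender A: monthly rate = 6%/12 = 0.0050000; payment = 472,000 × 0.0050000 / (1 − (1+0.0050000)^−84) = €6,895.24.
Lender B: monthly rate = 5.25%/12 = 0.0043750; payment = 472,000 × 0.0043750 / (1 − (1+0.0043750)^−84) = €6,726.79.
Monthly savings = €6,895.24 − €6,726.79 = €168.45.
Break-even = €3,150.00 / €168.45 = 18.70 → 19 months.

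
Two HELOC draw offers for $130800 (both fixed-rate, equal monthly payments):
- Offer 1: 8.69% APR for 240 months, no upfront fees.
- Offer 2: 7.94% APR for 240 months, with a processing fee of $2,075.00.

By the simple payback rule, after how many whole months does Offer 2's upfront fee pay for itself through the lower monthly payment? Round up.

Offer 1: at 8.69% the monthly rate is 0.0072417, so the payment is 130,800 × 0.0072417 / (1 − 1.0072417^−240) = $1,150.89.
Offer 2: monthly rate = 7.94%/12 = 0.0066167; payment = 130,800 × 0.0066167 / (1 − (1+0.0066167)^−240) = $1,089.18.
Monthly savings = $1,150.89 − $1,089.18 = $61.71.
Break-even = $2,075.00 / $61.71 = 33.63 → 34 months.

34 months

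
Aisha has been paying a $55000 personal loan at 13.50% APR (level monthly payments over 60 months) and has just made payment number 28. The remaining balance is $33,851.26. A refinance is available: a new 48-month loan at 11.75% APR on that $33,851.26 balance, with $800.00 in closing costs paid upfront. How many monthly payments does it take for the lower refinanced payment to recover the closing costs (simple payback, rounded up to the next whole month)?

Current payment = 55,000 × 13.5%/12 / (1 − (1+0.0112500)^−60) = $1,265.54.
Refinanced payment = 33,851.26 × 0.0097917 / (1 − (1+0.0097917)^−48) = $887.28.
Monthly savings = $1,265.54 − $887.28 = $378.26.
Break-even = $800.00 / $378.26 = 2.11 → 3 months.

3 months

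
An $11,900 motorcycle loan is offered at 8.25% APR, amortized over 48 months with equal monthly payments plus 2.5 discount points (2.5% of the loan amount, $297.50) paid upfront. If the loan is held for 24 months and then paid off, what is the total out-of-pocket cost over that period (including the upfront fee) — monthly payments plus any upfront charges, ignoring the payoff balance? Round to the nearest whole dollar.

$7,303

At 8.25% the monthly rate is 0.0068750, so the payment is 11,900 × 0.0068750 / (1 − 1.0068750^−48) = $291.91.
Total outlay = 24 × $291.91 + $297.50 = $7,303.34.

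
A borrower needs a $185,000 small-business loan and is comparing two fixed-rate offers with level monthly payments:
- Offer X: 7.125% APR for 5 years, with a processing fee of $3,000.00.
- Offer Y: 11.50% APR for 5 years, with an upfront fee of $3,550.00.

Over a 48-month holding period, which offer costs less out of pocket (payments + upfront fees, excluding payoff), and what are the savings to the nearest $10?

Offer X: at 7.125% the monthly rate is 0.0059375, so the payment is 185,000 × 0.0059375 / (1 − 1.0059375^−60) = $3,674.14.
Offer Y: at 11.50% the monthly rate is 0.0095833, so the payment is 185,000 × 0.0095833 / (1 − 1.0095833^−60) = $4,068.63.
Over 48 months: Offer X costs 48 × $3,674.14 + $3,000.00 = $179,358.72; Offer Y costs 48 × $4,068.63 + $3,550.00 = $198,844.24.
Offer X is cheaper by $198,844.24 − $179,358.72 = $19,485.52.

Offer X by $19,490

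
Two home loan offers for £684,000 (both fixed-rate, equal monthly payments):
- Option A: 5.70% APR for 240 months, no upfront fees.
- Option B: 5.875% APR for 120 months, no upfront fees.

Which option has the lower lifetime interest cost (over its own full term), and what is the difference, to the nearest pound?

Option B by £241,747

Option A: monthly rate = 5.7%/12 = 0.0047500; payment = 684,000 × 0.0047500 / (1 − (1+0.0047500)^−240) = £4,782.75.
Total interest on Option A = 240 × £4,782.75 − £684,000 = £463,860.00.
Option B: at 5.875% the monthly rate is 0.0048958, so the payment is 684,000 × 0.0048958 / (1 − 1.0048958^−120) = £7,550.94.
Total interest on Option B = 120 × £7,550.94 − £684,000 = £222,112.80.
Option B is lower by £241,747.20.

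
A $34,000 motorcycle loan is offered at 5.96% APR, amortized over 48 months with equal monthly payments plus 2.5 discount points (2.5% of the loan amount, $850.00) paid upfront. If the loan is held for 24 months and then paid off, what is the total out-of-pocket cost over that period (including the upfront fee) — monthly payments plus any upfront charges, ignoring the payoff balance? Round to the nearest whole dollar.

$19,999

At 5.96% the monthly rate is 0.0049667, so the payment is 34,000 × 0.0049667 / (1 − 1.0049667^−48) = $797.87.
Total outlay = 24 × $797.87 + $850.00 = $19,998.88.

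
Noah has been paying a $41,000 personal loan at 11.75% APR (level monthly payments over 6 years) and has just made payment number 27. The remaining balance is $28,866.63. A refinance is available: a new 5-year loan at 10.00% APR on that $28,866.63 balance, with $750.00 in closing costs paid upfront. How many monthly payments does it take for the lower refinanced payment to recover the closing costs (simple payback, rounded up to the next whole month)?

5 months

Current payment = 41,000 × 11.75%/12 / (1 − (1+0.0097917)^−72) = $796.24.
Refinanced payment = 28,866.63 × 0.0083333 / (1 − (1+0.0083333)^−60) = $613.33.
Monthly savings = $796.24 − $613.33 = $182.91.
Break-even = $750.00 / $182.91 = 4.10 → 5 months.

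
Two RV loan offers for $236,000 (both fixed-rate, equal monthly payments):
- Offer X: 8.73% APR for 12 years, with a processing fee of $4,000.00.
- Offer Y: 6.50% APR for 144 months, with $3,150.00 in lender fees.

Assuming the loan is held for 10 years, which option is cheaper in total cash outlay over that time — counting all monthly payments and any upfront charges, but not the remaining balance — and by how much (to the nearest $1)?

Offer X: at 8.73% the monthly rate is 0.0072750, so the payment is 236,000 × 0.0072750 / (1 − 1.0072750^−144) = $2,649.99.
Offer Y: at 6.50% the monthly rate is 0.0054167, so the payment is 236,000 × 0.0054167 / (1 − 1.0054167^−144) = $2,364.53.
Over 120 months: Offer X costs 120 × $2,649.99 + $4,000.00 = $321,998.80; Offer Y costs 120 × $2,364.53 + $3,150.00 = $286,893.60.
Offer Y is cheaper by $321,998.80 − $286,893.60 = $35,105.20.

Offer Y by $35,105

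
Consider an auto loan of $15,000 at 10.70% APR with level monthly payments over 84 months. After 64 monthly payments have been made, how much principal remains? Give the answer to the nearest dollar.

$4,643

With monthly rate i = 10.7%/12 = 0.0089167, the balance after k of n payments is P · [(1+i)^n − (1+i)^k] / [(1+i)^n − 1].
(1+0.0089167)^84 = 2.10787520 and (1+0.0089167)^64 = 1.76497666, so the balance is 15,000 × (2.10787520 − 1.76497666) / (2.10787520 − 1) = $4,642.65.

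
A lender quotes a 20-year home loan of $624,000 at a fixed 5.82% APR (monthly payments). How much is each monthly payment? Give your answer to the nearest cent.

$4,405.97

At 5.82% the monthly rate is 0.0048500, so the payment is 624,000 × 0.0048500 / (1 − 1.0048500^−240) = $4,405.97.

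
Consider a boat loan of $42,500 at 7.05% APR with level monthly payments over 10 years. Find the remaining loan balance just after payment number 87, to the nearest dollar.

$14,796

With monthly rate i = 7.05%/12 = 0.0058750, the balance after k of n payments is P · [(1+i)^n − (1+i)^k] / [(1+i)^n − 1].
(1+0.0058750)^120 = 2.01967607 and (1+0.0058750)^87 = 1.66467419, so the balance is 42,500 × (2.01967607 − 1.66467419) / (2.01967607 − 1) = $14,796.44.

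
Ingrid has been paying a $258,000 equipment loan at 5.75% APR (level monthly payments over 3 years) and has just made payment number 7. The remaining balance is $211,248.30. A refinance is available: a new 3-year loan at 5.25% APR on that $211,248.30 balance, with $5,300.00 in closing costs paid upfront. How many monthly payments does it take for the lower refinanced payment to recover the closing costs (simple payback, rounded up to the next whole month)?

Current payment = 258,000 × 5.75%/12 / (1 − (1+0.0047917)^−36) = $7,819.67.
Refinanced payment = 211,248.30 × 0.0043750 / (1 − (1+0.0043750)^−36) = $6,355.04.
Monthly savings = $7,819.67 − $6,355.04 = $1,464.63.
Break-even = $5,300.00 / $1,464.63 = 3.62 → 4 months.

4 months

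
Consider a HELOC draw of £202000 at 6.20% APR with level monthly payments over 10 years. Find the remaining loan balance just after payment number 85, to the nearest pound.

£72,285

With monthly rate i = 6.2%/12 = 0.0051667, the balance after k of n payments is P · [(1+i)^n − (1+i)^k] / [(1+i)^n − 1].
(1+0.0051667)^120 = 1.85596324 and (1+0.0051667)^85 = 1.54966076, so the balance is 202,000 × (1.85596324 − 1.54966076) / (1.85596324 − 1) = £72,284.76.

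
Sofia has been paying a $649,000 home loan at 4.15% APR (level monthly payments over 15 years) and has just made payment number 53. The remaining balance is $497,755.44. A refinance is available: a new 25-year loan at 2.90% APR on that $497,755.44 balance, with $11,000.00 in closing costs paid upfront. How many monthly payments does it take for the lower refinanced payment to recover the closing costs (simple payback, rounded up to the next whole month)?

Current payment = 649,000 × 4.15%/12 / (1 − (1+0.0034583)^−180) = $4,849.50.
Refinanced payment = 497,755.44 × 0.0024167 / (1 − (1+0.0024167)^−300) = $2,334.60.
Monthly savings = $4,849.50 − $2,334.60 = $2,514.90.
Break-even = $11,000.00 / $2,514.90 = 4.37 → 5 months.

5 months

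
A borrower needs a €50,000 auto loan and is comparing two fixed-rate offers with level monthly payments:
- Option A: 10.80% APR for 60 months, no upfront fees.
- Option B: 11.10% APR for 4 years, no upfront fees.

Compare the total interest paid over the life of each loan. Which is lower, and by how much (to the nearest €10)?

Option A: monthly rate = 10.8%/12 = 0.0090000; payment = 50,000 × 0.0090000 / (1 − (1+0.0090000)^−60) = €1,082.14.
Total interest on Option A = 60 × €1,082.14 − €50,000 = €14,928.40.
Option B: monthly rate = 11.1%/12 = 0.0092500; payment = 50,000 × 0.0092500 / (1 − (1+0.0092500)^−48) = €1,294.71.
Total interest on Option B = 48 × €1,294.71 − €50,000 = €12,146.08.
Option B is lower by €2,782.32.

Option B by €2,780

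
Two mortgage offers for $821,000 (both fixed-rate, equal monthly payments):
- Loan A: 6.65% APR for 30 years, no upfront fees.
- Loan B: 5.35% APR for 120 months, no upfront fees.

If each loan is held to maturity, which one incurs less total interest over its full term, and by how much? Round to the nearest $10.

Loan A: monthly rate = 6.65%/12 = 0.0055417; payment = 821,000 × 0.0055417 / (1 − (1+0.0055417)^−360) = $5,270.53.
Total interest on Loan A = 360 × $5,270.53 − $821,000 = $1,076,390.80.
Loan B: at 5.35% the monthly rate is 0.0044583, so the payment is 821,000 × 0.0044583 / (1 − 1.0044583^−120) = $8,849.11.
Total interest on Loan B = 120 × $8,849.11 − $821,000 = $240,893.20.
Loan B is lower by $835,497.60.

Loan B by $835,500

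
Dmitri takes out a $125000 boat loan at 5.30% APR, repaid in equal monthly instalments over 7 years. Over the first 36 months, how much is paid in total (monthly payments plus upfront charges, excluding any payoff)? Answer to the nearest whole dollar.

$64,239

Monthly rate = 5.3%/12 = 0.0044167; payment = 125,000 × 0.0044167 / (1 − (1+0.0044167)^−84) = $1,784.41.
Total outlay = 36 × $1,784.41 = $64,238.76.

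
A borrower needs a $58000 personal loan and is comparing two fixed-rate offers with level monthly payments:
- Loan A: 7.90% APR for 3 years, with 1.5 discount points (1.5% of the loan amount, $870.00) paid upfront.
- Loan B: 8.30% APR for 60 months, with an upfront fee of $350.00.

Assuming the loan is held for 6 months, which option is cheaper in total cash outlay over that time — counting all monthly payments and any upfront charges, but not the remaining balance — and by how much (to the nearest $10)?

Loan A: at 7.90% the monthly rate is 0.0065833, so the payment is 58,000 × 0.0065833 / (1 − 1.0065833^−36) = $1,814.83.
Loan B: monthly rate = 8.3%/12 = 0.0069167; payment = 58,000 × 0.0069167 / (1 − (1+0.0069167)^−60) = $1,184.38.
Over 6 months: Loan A costs 6 × $1,814.83 + $870.00 = $11,758.98; Loan B costs 6 × $1,184.38 + $350.00 = $7,456.28.
Loan B is cheaper by $11,758.98 − $7,456.28 = $4,302.70.

Loan B by $4,300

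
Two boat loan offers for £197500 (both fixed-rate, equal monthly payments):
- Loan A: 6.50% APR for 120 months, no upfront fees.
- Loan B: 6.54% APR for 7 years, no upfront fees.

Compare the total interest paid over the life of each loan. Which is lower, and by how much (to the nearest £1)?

Loan B by £22,435

Loan A: at 6.50% the monthly rate is 0.0054167, so the payment is 197,500 × 0.0054167 / (1 − 1.0054167^−120) = £2,242.57.
Total interest on Loan A = 120 × £2,242.57 − £197,500 = £71,608.40.
Loan B: at 6.54% the monthly rate is 0.0054500, so the payment is 197,500 × 0.0054500 / (1 − 1.0054500^−84) = £2,936.59.
Total interest on Loan B = 84 × £2,936.59 − £197,500 = £49,173.56.
Loan B is lower by £22,434.84.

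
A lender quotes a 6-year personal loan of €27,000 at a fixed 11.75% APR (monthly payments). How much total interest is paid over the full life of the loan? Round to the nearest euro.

€10,753

Monthly rate = 11.75%/12 = 0.0097917; payment = 27,000 × 0.0097917 / (1 − (1+0.0097917)^−72) = €524.35.
Total paid = 72 × €524.35 = €37,753.20; interest = €37,753.20 − €27,000 = €10,753.20.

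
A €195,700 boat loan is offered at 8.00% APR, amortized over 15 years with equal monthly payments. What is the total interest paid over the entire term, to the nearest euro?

At 8.00% the monthly rate is 0.0066667, so the payment is 195,700 × 0.0066667 / (1 − 1.0066667^−180) = €1,870.21.
Total paid = 180 × €1,870.21 = €336,637.80; interest = €336,637.80 − €195,700 = €140,937.80.

€140,938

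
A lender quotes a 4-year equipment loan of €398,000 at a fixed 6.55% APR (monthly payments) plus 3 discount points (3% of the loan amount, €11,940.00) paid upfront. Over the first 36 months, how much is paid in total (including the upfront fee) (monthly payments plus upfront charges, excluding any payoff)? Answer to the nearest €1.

Monthly rate = 6.55%/12 = 0.0054583; payment = 398,000 × 0.0054583 / (1 − (1+0.0054583)^−48) = €9,447.73.
Total outlay = 36 × €9,447.73 + €11,940.00 = €352,058.28.

€352,058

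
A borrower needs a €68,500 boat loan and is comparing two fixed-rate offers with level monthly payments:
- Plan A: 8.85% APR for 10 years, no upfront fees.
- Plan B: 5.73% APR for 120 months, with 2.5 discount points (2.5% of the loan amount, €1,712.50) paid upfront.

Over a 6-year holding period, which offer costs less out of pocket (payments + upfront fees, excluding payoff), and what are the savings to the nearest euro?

Plan A: monthly rate = 8.85%/12 = 0.0073750; payment = 68,500 × 0.0073750 / (1 − (1+0.0073750)^−120) = €862.18.
Plan B: monthly rate = 5.73%/12 = 0.0047750; payment = 68,500 × 0.0047750 / (1 − (1+0.0047750)^−120) = €751.24.
Over 72 months: Plan A costs 72 × €862.18 = €62,076.96; Plan B costs 72 × €751.24 + €1,712.50 = €55,801.78.
Plan B is cheaper by €62,076.96 − €55,801.78 = €6,275.18.

Plan B by €6,275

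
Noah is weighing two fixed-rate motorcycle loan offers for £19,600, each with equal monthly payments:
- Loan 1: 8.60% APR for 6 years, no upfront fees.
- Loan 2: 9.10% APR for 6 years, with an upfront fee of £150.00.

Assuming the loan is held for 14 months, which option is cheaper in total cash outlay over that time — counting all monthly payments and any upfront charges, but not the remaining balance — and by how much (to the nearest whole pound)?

Loan 1 by £218

Loan 1: at 8.60% the monthly rate is 0.0071667, so the payment is 19,600 × 0.0071667 / (1 − 1.0071667^−72) = £349.42.
Loan 2: at 9.10% the monthly rate is 0.0075833, so the payment is 19,600 × 0.0075833 / (1 − 1.0075833^−72) = £354.27.
Over 14 months: Loan 1 costs 14 × £349.42 = £4,891.88; Loan 2 costs 14 × £354.27 + £150.00 = £5,109.78.
Loan 1 is cheaper by £5,109.78 − £4,891.88 = £217.90.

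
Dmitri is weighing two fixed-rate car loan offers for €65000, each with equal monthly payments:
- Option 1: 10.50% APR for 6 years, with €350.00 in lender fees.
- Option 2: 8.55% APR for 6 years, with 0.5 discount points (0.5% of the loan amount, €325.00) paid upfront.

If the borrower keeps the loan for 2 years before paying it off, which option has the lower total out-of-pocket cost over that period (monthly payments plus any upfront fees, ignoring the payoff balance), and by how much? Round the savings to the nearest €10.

Option 1: monthly rate = 10.5%/12 = 0.0087500; payment = 65,000 × 0.0087500 / (1 − (1+0.0087500)^−72) = €1,220.63.
Option 2: at 8.55% the monthly rate is 0.0071250, so the payment is 65,000 × 0.0071250 / (1 − 1.0071250^−72) = €1,157.20.
Over 24 months: Option 1 costs 24 × €1,220.63 + €350.00 = €29,645.12; Option 2 costs 24 × €1,157.20 + €325.00 = €28,097.80.
Option 2 is cheaper by €29,645.12 − €28,097.80 = €1,547.32.

Option 2 by €1,550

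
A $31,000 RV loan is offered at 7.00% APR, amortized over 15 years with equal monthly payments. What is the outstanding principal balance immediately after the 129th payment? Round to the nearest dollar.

$12,261

With monthly rate i = 7%/12 = 0.0058333, the balance after k of n payments is P · [(1+i)^n − (1+i)^k] / [(1+i)^n − 1].
(1+0.0058333)^180 = 2.84894673 and (1+0.0058333)^129 = 2.11766424, so the balance is 31,000 × (2.84894673 − 2.11766424) / (2.84894673 − 1) = $12,260.90.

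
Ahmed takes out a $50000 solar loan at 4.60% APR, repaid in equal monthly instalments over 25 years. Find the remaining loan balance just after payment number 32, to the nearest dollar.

$46,973

With monthly rate i = 4.6%/12 = 0.0038333, the balance after k of n payments is P · [(1+i)^n − (1+i)^k] / [(1+i)^n − 1].
(1+0.0038333)^300 = 3.15125709 and (1+0.0038333)^32 = 1.13024244, so the balance is 50,000 × (3.15125709 − 1.13024244) / (3.15125709 − 1) = $46,972.88.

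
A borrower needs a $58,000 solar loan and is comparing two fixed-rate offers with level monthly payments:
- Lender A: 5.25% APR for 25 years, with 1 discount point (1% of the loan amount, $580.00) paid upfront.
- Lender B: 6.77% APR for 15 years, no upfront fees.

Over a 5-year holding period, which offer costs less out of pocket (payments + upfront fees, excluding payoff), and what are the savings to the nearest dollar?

Lender A: at 5.25% the monthly rate is 0.0043750, so the payment is 58,000 × 0.0043750 / (1 − 1.0043750^−300) = $347.56.
Lender B: monthly rate = 6.77%/12 = 0.0056417; payment = 58,000 × 0.0056417 / (1 − (1+0.0056417)^−180) = $513.89.
Over 60 months: Lender A costs 60 × $347.56 + $580.00 = $21,433.60; Lender B costs 60 × $513.89 = $30,833.40.
Lender A is cheaper by $30,833.40 − $21,433.60 = $9,399.80.

Lender A by $9,400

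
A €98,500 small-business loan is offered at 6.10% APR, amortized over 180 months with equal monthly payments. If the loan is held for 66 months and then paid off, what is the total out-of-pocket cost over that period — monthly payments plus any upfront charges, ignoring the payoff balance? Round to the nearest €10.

€55,210

Monthly rate = 6.1%/12 = 0.0050833; payment = 98,500 × 0.0050833 / (1 − (1+0.0050833)^−180) = €836.53.
Total outlay = 66 × €836.53 = €55,210.98.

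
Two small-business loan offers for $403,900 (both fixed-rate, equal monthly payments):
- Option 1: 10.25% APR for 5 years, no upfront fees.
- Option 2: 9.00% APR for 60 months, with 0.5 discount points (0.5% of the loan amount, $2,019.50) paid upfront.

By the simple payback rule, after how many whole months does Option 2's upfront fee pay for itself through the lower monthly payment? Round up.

9 months

Option 1: monthly rate = 10.25%/12 = 0.0085417; payment = 403,900 × 0.0085417 / (1 − (1+0.0085417)^−60) = $8,631.45.
Option 2: monthly rate = 9%/12 = 0.0075000; payment = 403,900 × 0.0075000 / (1 − (1+0.0075000)^−60) = $8,384.30.
Monthly savings = $8,631.45 − $8,384.30 = $247.15.
Break-even = $2,019.50 / $247.15 = 8.17 → 9 months.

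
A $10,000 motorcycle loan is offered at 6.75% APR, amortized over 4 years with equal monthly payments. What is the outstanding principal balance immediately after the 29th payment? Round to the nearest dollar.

$4,283

With monthly rate i = 6.75%/12 = 0.0056250, the balance after k of n payments is P · [(1+i)^n − (1+i)^k] / [(1+i)^n − 1].
(1+0.0056250)^48 = 1.30897379 and (1+0.0056250)^29 = 1.17664589, so the balance is 10,000 × (1.30897379 − 1.17664589) / (1.30897379 − 1) = $4,282.82.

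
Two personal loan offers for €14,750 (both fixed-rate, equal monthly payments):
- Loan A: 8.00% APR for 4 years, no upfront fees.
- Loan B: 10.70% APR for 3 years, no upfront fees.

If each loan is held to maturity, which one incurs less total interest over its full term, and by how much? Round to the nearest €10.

Loan A: at 8.00% the monthly rate is 0.0066667, so the payment is 14,750 × 0.0066667 / (1 − 1.0066667^−48) = €360.09.
Total interest on Loan A = 48 × €360.09 − €14,750 = €2,534.32.
Loan B: monthly rate = 10.7%/12 = 0.0089167; payment = 14,750 × 0.0089167 / (1 − (1+0.0089167)^−36) = €480.80.
Total interest on Loan B = 36 × €480.80 − €14,750 = €2,558.80.
Loan A is lower by €24.48.

Loan A by €20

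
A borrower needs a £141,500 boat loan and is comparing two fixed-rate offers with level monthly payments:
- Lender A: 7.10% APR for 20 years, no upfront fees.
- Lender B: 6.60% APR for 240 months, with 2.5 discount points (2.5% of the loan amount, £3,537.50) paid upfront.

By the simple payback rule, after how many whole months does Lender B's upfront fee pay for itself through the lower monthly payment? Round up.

Lender A: monthly rate = 7.1%/12 = 0.0059167; payment = 141,500 × 0.0059167 / (1 − (1+0.0059167)^−240) = £1,105.56.
Lender B: monthly rate = 6.6%/12 = 0.0055000; payment = 141,500 × 0.0055000 / (1 − (1+0.0055000)^−240) = £1,063.33.
Monthly savings = £1,105.56 − £1,063.33 = £42.23.
Break-even = £3,537.50 / £42.23 = 83.77 → 84 months.

84 months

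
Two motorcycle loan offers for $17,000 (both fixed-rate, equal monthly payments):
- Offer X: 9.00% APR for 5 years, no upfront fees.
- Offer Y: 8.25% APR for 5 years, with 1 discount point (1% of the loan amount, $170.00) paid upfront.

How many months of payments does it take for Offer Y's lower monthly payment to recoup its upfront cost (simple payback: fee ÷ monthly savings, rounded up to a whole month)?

28 months

Offer X: at 9.00% the monthly rate is 0.0075000, so the payment is 17,000 × 0.0075000 / (1 − 1.0075000^−60) = $352.89.
Offer Y: at 8.25% the monthly rate is 0.0068750, so the payment is 17,000 × 0.0068750 / (1 − 1.0068750^−60) = $346.74.
Monthly savings = $352.89 − $346.74 = $6.15.
Break-even = $170.00 / $6.15 = 27.64 → 28 months.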